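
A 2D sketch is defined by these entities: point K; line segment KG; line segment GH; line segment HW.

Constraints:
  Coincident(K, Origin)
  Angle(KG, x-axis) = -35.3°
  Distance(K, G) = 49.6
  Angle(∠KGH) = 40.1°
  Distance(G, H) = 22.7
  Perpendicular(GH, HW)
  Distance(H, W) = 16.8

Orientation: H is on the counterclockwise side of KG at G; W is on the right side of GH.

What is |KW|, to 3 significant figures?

51.1

∠KGH = 40.1°, so GH runs at -35.3° + (180° − 40.1°) = 105° from the x-axis; with |GH| = 22.7, H = G + 22.7·(cos 105°, sin 105°) = (34.8, -6.69). GH ⟂ HW; with |HW| = 16.8 on the right of GH, W = H + 16.8·(0.968, 0.252) = (51.0, -2.46). Then |KW| = |W − K| = 51.1.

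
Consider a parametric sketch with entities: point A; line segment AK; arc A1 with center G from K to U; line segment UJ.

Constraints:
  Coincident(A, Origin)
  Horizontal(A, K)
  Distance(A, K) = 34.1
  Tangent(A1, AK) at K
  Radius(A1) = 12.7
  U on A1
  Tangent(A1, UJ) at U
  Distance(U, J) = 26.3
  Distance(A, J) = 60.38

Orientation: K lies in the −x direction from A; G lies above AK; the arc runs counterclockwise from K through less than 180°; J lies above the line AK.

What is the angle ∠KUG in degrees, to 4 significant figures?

20.47°

Checks: |GU| = 12.70 ✓; ∠(GU, UJ) = 90.00° ✓; |UJ| = 26.30 ✓; |AJ| = 60.38 ✓.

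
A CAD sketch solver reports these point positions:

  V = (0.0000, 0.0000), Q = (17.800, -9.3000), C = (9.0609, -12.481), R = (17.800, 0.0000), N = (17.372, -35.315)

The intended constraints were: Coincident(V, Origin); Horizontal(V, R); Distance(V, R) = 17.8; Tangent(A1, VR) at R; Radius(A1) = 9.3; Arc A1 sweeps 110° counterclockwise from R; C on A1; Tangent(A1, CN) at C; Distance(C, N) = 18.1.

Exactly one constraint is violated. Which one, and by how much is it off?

Distance(C, N) = 18.1 — off by 6.20.

V = (0.00, 0.00) ✓; V.y = 0.00, R.y = 0.00 ✓; |VR| = 17.80 ✓; ∠(QR, RV) = 90.00° ✓; |QR| = 9.300 ✓; bearing(Q→C) − bearing(Q→R) = 110.0° ✓; |QC| = 9.300 ✓; ∠(QC, CN) = 90.00° ✓; |CN| = 24.30 ✗.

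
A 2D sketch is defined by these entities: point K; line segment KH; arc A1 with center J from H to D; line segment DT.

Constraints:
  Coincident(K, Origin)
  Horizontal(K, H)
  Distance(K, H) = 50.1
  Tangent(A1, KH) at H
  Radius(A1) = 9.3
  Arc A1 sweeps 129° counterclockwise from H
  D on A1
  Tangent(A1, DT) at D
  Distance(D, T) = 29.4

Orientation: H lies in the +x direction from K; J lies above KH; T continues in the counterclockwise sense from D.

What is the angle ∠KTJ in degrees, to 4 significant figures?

67.06°

On A1, H sits at bearing -90° from J; a 129° counterclockwise sweep puts D at bearing 39°, so D = J + 9.3·(cos 39°, sin 39°) = (57.33, 15.15). A1 meets DT tangentially, so JD is at right angles to DT, so DT runs along (−sin 39°, cos 39°); with |DT| = 29.4, T = (38.83, 38.00). Then cos ∠KTJ = TK·TJ / (|TK||TJ|), giving 67.06°.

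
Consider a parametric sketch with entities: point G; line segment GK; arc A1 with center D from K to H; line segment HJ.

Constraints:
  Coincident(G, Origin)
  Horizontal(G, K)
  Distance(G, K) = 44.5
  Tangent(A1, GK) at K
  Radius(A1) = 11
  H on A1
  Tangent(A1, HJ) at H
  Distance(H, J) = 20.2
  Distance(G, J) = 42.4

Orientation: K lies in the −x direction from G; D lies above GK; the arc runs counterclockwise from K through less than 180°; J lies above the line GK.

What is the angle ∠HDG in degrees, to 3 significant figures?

5.32°

Checks: G.y = 0.00, K.y = 0.00 ✓; |DH| = 11.00 ✓; ∠(DH, HJ) = 90.00° ✓; |HJ| = 20.20 ✓; |GJ| = 42.40 ✓.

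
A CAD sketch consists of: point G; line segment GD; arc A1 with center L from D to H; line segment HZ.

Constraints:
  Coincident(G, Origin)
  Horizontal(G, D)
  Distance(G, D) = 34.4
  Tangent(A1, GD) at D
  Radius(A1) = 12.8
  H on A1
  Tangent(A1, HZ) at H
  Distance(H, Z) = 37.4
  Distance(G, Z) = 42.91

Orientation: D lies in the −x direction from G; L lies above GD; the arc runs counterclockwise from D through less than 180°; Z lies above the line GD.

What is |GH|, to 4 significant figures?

23.93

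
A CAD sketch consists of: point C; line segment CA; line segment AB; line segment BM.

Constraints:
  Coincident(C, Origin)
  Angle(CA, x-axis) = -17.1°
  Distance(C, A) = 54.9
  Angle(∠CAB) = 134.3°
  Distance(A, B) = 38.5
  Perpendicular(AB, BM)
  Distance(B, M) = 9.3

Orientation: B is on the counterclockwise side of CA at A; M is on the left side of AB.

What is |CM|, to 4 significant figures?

82.49

C is at the origin; CA runs at -17.1° with length 54.9, so A = 54.9·(cos -17.1°, sin -17.1°) = (52.47, -16.14). ∠CAB = 134.3°, so AB runs at -17.1° + (180° − 134.3°) = 28.60° from the x-axis; with |AB| = 38.5, B = A + 38.5·(cos 28.60°, sin 28.60°) = (86.28, 2.287). AB ⟂ BM; with |BM| = 9.3 on the left of AB, M = B + 9.3·(-0.4787, 0.8780) = (81.82, 10.45). Then |CM| = |M − C| = 82.49.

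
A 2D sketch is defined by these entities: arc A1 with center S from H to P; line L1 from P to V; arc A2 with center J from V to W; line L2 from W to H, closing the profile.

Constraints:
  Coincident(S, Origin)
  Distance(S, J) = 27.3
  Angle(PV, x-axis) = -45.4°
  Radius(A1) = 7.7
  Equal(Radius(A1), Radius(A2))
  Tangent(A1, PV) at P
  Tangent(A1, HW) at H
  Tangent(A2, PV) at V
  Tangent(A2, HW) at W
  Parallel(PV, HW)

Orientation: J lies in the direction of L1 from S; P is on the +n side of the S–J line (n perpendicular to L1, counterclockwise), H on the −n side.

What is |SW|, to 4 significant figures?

28.37

Tangency of A1 to both parallel lines with radius 7.7 puts P and H at S ± 7.7·n: P = (5.483, 5.407), H = (-5.483, -5.407). Equal radii place V and W the same way about J: V = J + 7.7·n = (24.65, -14.03), W = J − 7.7·n = (13.69, -24.84). Then |SW| = |W − S| = 28.37.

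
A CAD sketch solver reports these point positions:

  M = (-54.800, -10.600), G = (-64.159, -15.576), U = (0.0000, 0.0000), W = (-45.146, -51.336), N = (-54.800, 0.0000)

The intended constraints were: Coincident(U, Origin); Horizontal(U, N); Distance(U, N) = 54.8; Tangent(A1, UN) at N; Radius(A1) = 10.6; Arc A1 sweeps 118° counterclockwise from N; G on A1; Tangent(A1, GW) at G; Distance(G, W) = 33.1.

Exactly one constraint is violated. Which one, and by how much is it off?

Distance(G, W) = 33.1 — off by 7.40.

U = (0.00, 0.00) ✓; U.y = 0.00, N.y = 0.00 ✓; |UN| = 54.80 ✓; ∠(MN, NU) = 90.00° ✓; |MN| = 10.60 ✓; bearing(M→G) − bearing(M→N) = 118.0° ✓; |MG| = 10.60 ✓; ∠(MG, GW) = 90.00° ✓; |GW| = 40.50 ✗.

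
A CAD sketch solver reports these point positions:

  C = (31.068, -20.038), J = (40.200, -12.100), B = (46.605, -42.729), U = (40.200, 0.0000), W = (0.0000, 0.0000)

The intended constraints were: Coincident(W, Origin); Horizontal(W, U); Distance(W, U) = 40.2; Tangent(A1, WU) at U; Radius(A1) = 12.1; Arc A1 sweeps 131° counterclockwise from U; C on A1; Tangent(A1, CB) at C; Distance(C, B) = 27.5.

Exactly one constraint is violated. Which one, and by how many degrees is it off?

Tangent(A1, CB) at C — off by 6.60°.

W = (0.00, 0.00) ✓; W.y = 0.00, U.y = 0.00 ✓; |WU| = 40.20 ✓; ∠(JU, UW) = 90.00° ✓; |JU| = 12.10 ✓; bearing(J→C) − bearing(J→U) = 131.0° ✓; |JC| = 12.10 ✓; ∠(JC, CB) = 96.60° ✗; |CB| = 27.50 ✓.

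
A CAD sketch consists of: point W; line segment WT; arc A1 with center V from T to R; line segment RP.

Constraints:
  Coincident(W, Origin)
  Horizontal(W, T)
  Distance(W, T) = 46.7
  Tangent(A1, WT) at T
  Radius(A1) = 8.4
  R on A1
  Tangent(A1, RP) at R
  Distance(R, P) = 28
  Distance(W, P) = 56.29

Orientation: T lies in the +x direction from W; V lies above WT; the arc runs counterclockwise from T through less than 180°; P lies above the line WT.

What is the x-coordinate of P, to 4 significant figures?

42.17

Checks: |VT| = 8.400 ✓; |VR| = 8.400 ✓; ∠(VR, RP) = 90.00° ✓; |RP| = 28.00 ✓; |WP| = 56.29 ✓.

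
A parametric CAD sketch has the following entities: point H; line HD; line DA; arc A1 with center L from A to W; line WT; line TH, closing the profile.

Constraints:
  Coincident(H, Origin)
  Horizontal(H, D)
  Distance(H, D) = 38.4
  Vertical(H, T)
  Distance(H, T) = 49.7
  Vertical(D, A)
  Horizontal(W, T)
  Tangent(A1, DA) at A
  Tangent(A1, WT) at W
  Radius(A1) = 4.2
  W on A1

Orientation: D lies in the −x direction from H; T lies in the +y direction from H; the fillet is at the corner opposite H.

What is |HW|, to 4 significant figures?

60.33

H is at the origin; HD is horizontal with |HD| = 38.4 and D on the −x side, so D = (-38.40, 0.000). H and T share the same x with |HT| = 49.7 and T on the +y side, so T = (0.000, 49.70). The virtual corner opposite H is at (-38.40, 49.70). A1 meets DA tangentially, so LA is at right angles to DA and since A1 is tangent to WT there, LW ⟂ WT, with radius 4.2, so the center L sits 4.2 in from both sides at L = (-34.20, 45.50). That places the tangent points at A = (-38.40, 45.50) on DA and W = (-34.20, 49.70) on WT. Then |HW| = |W − H| = 60.33.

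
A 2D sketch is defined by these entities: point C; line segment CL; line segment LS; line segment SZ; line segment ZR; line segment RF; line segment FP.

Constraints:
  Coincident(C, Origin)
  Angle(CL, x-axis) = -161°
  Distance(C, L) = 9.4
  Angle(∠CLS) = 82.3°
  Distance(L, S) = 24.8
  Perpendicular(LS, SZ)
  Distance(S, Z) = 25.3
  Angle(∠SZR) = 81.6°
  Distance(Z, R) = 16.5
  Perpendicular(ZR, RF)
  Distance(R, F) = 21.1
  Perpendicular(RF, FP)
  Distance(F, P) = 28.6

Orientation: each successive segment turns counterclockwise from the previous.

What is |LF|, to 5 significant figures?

11.734

C is at the origin; CL runs at -161.0° with length 9.4, so L = (-8.8879, -3.0603). ∠CLS = 82.3° gives LS at -63.300° from the x-axis; with |LS| = 24.8, S = (2.2552, -25.216). LS ⟂ SZ, so SZ runs at 26.700°; with |SZ| = 25.3, Z = (24.858, -13.848). ∠SZR = 81.6° gives ZR at 125.10° from the x-axis; with |ZR| = 16.5, R = (15.370, -0.34871). ZR ⟂ RF, so RF runs at -144.90°; with |RF| = 21.1, F = (-1.8930, -12.481). Then |LF| = |F − L| = 11.734.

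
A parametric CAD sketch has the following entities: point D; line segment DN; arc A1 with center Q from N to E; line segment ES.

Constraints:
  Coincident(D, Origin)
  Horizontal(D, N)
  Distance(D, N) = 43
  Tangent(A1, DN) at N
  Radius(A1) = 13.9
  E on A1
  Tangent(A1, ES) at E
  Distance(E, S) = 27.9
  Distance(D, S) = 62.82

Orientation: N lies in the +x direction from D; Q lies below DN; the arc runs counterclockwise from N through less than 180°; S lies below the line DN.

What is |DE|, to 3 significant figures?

36.9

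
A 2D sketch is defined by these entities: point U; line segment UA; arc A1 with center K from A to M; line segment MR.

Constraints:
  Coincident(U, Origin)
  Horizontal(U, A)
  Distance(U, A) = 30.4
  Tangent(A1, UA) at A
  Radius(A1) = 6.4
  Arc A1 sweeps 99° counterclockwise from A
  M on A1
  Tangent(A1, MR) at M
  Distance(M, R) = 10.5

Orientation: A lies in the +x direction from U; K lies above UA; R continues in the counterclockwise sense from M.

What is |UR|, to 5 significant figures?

39.324

On A1, A sits at bearing -90° from K; a 99° counterclockwise sweep puts M at bearing 9°, so M = K + 6.4·(cos 9°, sin 9°) = (36.721, 7.4012). Tangency of A1 to MR means the radius KM is perpendicular to MR, so MR runs along (−sin 9°, cos 9°); with |MR| = 10.5, R = (35.079, 17.772). Then |UR| = |R − U| = 39.324.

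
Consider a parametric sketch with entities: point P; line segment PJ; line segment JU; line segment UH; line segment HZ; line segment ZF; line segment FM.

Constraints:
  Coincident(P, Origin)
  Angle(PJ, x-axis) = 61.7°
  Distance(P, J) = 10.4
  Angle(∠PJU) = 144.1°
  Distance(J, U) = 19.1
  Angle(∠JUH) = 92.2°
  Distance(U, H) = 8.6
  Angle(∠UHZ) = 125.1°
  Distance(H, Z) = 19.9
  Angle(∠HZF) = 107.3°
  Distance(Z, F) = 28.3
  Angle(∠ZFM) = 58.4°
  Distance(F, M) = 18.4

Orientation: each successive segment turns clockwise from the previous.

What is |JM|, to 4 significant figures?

3.872

P is at the origin; PJ runs at 61.7° with length 10.4, so J = (4.931, 9.157). ∠PJU = 144.1° gives JU at 25.80° from the x-axis; with |JU| = 19.1, U = (22.13, 17.47). ∠JUH = 92.2° gives UH at -62.00° from the x-axis; with |UH| = 8.6, H = (26.16, 9.877). ∠UHZ = 125.1° gives HZ at -116.9° from the x-axis; with |HZ| = 19.9, Z = (17.16, -7.870). ∠HZF = 107.3° gives ZF at 170.4° from the x-axis; with |ZF| = 28.3, F = (-10.74, -3.151). ∠ZFM = 58.4° gives FM at 48.80° from the x-axis; with |FM| = 18.4, M = (1.377, 10.69). Then |JM| = |M − J| = 3.872.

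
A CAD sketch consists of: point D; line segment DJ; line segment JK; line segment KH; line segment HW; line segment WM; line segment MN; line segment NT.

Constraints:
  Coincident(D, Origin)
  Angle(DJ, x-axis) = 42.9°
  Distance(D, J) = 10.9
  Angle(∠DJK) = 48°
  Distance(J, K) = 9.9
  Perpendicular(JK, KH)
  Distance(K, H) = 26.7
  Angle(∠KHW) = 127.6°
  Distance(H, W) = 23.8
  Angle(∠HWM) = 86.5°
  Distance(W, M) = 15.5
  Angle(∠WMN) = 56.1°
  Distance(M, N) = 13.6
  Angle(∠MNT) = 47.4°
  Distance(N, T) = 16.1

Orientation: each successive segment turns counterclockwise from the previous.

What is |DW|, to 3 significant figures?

36.9

JK is perpendicular to KH, so KH runs at -95.1°; with |KH| = 26.7, H = (-4.25, -18.3). ∠KHW = 127.6° gives HW at -42.7° from the x-axis; with |HW| = 23.8, W = (13.2, -34.4). Then |DW| = |W − D| = 36.9.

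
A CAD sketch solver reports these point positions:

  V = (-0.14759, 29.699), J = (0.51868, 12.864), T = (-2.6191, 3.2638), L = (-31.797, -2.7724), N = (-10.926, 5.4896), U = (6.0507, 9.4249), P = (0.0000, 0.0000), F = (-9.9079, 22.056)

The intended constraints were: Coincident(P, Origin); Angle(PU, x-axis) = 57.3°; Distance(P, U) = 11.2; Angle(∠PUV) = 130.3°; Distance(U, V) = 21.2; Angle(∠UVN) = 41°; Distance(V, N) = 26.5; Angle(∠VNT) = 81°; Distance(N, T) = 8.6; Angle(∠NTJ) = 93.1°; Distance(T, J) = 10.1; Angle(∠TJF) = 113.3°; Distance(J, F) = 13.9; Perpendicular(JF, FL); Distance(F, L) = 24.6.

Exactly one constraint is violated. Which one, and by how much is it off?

Distance(F, L) = 24.6 — off by 8.50.

P = (0.00, 0.00) ✓; PU at 57.30° ✓; |PU| = 11.20 ✓; ∠PUV = 130.3° ✓; |UV| = 21.20 ✓; ∠UVN = 41.00° ✓; |VN| = 26.50 ✓; ∠VNT = 81.00° ✓; |NT| = 8.600 ✓; ∠NTJ = 93.10° ✓; |TJ| = 10.10 ✓; ∠TJF = 113.3° ✓; |JF| = 13.90 ✓; ∠(JF, FL) = 90.00° ✓; |FL| = 33.10 ✗.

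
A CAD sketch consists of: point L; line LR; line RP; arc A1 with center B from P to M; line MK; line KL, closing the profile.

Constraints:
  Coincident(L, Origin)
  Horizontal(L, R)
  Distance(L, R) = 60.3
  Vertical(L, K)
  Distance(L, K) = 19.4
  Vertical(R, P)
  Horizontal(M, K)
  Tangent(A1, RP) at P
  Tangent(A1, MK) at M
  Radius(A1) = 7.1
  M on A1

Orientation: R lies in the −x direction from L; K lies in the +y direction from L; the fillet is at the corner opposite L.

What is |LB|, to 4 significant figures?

54.60

L is at the origin; L and R share the same y with |LR| = 60.3 and R on the −x side, so R = (-60.30, 0.000). LK is vertical with |LK| = 19.4 and K on the +y side, so K = (0.000, 19.40). The virtual corner opposite L is at (-60.30, 19.40). Tangency of A1 to RP means the radius BP is perpendicular to RP and the tangent condition forces BM to be normal to MK, with radius 7.1, so the center B sits 7.1 in from both sides at B = (-53.20, 12.30). Then |LB| = |B − L| = 54.60.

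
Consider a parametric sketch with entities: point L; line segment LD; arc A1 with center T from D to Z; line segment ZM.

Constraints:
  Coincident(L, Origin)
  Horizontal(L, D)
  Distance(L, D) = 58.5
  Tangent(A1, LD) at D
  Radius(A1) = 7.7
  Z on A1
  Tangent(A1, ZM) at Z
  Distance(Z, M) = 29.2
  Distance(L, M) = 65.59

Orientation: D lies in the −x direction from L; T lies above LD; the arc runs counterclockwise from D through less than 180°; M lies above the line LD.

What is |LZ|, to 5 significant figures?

51.542

Checks: |TZ| = 7.700 ✓; ∠(TZ, ZM) = 90.00° ✓; |ZM| = 29.20 ✓; |LM| = 65.59 ✓.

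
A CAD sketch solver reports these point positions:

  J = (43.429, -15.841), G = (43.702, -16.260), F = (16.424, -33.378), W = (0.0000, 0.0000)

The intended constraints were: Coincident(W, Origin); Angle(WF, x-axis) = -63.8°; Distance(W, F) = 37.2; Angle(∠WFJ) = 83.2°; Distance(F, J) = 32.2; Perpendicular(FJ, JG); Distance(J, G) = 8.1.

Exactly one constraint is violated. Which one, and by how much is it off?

Distance(J, G) = 8.1 — off by 7.60.

W = (0.00, 0.00) ✓; WF at -63.80° ✓; |WF| = 37.20 ✓; ∠WFJ = 83.20° ✓; |FJ| = 32.20 ✓; ∠(FJ, JG) = 89.91° ✓; |JG| = 0.5001 ✗.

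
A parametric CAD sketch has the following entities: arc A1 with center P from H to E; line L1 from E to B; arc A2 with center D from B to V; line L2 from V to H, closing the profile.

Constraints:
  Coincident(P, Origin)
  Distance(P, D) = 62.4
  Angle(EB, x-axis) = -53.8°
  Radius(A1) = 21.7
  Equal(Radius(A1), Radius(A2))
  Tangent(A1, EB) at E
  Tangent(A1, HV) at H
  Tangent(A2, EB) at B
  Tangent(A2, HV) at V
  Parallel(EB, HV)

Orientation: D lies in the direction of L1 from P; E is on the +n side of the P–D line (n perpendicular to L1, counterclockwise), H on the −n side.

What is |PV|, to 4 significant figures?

66.07

The slot axis is L1's direction at -53.8°, so u = (cos -53.8°, sin -53.8°) = (0.5906, -0.8070) and n = (−sin -53.8°, cos -53.8°) = (0.8070, 0.5906). P is at the origin and D lies 62.4 along u from P, so D = 62.4·u = (36.85, -50.35). Tangency of A1 to both parallel lines with radius 21.7 puts E and H at P ± 21.7·n: E = (17.51, 12.82), H = (-17.51, -12.82). Equal radii place B and V the same way about D: B = D + 21.7·n = (54.36, -37.54), V = D − 21.7·n = (19.34, -63.17). Then |PV| = |V − P| = 66.07.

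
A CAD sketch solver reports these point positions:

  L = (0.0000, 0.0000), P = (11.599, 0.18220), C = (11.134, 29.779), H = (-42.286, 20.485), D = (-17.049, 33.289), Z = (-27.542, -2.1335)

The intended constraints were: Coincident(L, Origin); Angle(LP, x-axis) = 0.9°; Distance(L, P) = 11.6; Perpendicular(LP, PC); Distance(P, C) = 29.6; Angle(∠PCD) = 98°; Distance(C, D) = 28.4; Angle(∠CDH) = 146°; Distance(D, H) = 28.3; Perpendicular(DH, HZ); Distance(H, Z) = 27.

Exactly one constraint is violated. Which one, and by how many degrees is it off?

Perpendicular(DH, HZ) — off by 6.20°.

L = (0.00, 0.00) ✓; LP at 0.8999° ✓; |LP| = 11.60 ✓; ∠(LP, PC) = 90.00° ✓; |PC| = 29.60 ✓; ∠PCD = 98.00° ✓; |CD| = 28.40 ✓; ∠CDH = 146.0° ✓; |DH| = 28.30 ✓; ∠(DH, HZ) = 96.20° ✗; |HZ| = 27.00 ✓.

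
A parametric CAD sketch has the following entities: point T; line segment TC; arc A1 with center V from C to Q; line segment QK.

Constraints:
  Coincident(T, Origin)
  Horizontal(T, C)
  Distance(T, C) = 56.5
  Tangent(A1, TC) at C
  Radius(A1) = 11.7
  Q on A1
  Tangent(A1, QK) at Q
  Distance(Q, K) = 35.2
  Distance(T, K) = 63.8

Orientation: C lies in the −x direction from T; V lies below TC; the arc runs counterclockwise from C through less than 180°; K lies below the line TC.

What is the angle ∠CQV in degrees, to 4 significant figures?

25.69°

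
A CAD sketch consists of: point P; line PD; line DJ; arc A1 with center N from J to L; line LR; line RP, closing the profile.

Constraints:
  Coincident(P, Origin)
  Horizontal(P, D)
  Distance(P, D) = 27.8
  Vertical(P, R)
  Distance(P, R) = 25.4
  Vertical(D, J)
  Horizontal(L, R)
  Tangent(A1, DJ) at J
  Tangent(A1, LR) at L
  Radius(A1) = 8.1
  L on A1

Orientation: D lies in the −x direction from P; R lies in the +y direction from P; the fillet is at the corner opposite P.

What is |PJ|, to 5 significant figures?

32.743

P is at the origin; P and D share the same y with |PD| = 27.8 and D on the −x side, so D = (-27.800, 0.0000). P and R share the same x with |PR| = 25.4 and R on the +y side, so R = (0.0000, 25.400). The virtual corner opposite P is at (-27.800, 25.400). A1 meets DJ tangentially, so NJ is at right angles to DJ and since A1 is tangent to LR there, NL ⟂ LR, with radius 8.1, so the center N sits 8.1 in from both sides at N = (-19.700, 17.300). That places the tangent points at J = (-27.800, 17.300) on DJ and L = (-19.700, 25.400) on LR. Then |PJ| = |J − P| = 32.743.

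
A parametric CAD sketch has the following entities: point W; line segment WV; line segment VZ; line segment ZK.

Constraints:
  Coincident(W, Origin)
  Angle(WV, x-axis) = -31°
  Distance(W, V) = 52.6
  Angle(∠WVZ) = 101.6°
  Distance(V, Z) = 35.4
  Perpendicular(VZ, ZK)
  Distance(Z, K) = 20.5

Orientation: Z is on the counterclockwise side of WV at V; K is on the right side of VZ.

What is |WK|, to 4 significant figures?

85.45

W is at the origin; WV runs at -31.0° with length 52.6, so V = 52.6·(cos -31.0°, sin -31.0°) = (45.09, -27.09). ∠WVZ = 101.6°, so VZ runs at -31.0° + (180° − 101.6°) = 47.40° from the x-axis; with |VZ| = 35.4, Z = V + 35.4·(cos 47.40°, sin 47.40°) = (69.05, -1.033). The perpendicularity gives ZK at right angles to VZ; with |ZK| = 20.5 on the right of VZ, K = Z + 20.5·(0.7361, -0.6769) = (84.14, -14.91). Then |WK| = |K − W| = 85.45.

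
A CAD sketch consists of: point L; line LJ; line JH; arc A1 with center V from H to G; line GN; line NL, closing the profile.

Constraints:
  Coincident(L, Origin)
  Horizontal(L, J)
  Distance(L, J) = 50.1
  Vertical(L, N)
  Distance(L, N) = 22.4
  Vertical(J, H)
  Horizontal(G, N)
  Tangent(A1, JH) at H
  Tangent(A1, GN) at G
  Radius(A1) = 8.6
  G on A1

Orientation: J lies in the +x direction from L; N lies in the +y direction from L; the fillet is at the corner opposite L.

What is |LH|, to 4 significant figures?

51.97

The virtual corner opposite L is at (50.10, 22.40). Since A1 is tangent to JH there, VH ⟂ JH and since A1 is tangent to GN there, VG ⟂ GN, with radius 8.6, so the center V sits 8.6 in from both sides at V = (41.50, 13.80). That places the tangent points at H = (50.10, 13.80) on JH and G = (41.50, 22.40) on GN. Then |LH| = |H − L| = 51.97.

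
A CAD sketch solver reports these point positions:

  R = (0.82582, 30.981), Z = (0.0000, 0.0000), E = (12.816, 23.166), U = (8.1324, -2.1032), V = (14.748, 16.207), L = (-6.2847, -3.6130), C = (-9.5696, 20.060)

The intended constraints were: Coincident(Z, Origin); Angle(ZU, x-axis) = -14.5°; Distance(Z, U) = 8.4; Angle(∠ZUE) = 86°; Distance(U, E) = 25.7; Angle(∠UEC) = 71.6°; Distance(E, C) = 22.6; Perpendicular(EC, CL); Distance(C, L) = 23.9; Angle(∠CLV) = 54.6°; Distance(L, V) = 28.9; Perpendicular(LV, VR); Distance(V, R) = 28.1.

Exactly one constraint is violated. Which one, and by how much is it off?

Distance(V, R) = 28.1 — off by 7.80.

Z = (0.00, 0.00) ✓; ZU at -14.50° ✓; |ZU| = 8.400 ✓; ∠ZUE = 86.00° ✓; |UE| = 25.70 ✓; ∠UEC = 71.60° ✓; |EC| = 22.60 ✓; ∠(EC, CL) = 90.00° ✓; |CL| = 23.90 ✓; ∠CLV = 54.60° ✓; |LV| = 28.90 ✓; ∠(LV, VR) = 90.00° ✓; |VR| = 20.30 ✗.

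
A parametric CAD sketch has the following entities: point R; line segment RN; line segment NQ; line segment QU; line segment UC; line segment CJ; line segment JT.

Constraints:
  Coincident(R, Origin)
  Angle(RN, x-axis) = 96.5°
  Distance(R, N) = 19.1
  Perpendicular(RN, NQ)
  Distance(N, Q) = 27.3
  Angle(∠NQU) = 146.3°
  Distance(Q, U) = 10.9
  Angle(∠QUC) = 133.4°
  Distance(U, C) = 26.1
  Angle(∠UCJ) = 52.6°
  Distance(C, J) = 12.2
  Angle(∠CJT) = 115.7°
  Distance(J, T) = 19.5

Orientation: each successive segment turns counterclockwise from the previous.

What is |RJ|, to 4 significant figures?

30.77

R is at the origin; RN runs at 96.5° with length 19.1, so N = (-2.162, 18.98). RN is perpendicular to NQ, so NQ runs at -173.5°; with |NQ| = 27.3, Q = (-29.29, 15.89). ∠NQU = 146.3° gives QU at -139.8° from the x-axis; with |QU| = 10.9, U = (-37.61, 8.851). ∠QUC = 133.4° gives UC at -93.20° from the x-axis; with |UC| = 26.1, C = (-39.07, -17.21). ∠UCJ = 52.6° gives CJ at 34.20° from the x-axis; with |CJ| = 12.2, J = (-28.98, -10.35). Then |RJ| = |J − R| = 30.77.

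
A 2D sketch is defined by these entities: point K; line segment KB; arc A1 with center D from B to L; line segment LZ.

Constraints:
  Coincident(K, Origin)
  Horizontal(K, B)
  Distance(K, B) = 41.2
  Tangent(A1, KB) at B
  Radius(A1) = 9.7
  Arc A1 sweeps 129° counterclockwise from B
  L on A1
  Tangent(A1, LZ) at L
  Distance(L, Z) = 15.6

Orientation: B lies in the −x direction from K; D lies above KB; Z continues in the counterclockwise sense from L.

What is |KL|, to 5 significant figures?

37.187

Since A1 is tangent to KB there, DB ⟂ KB, so D = B + (0, 9.7) = (-41.200, 9.7000). On A1, B sits at bearing -90° from D; a 129° counterclockwise sweep puts L at bearing 39°, so L = D + 9.7·(cos 39°, sin 39°) = (-33.662, 15.804). Then |KL| = |L − K| = 37.187.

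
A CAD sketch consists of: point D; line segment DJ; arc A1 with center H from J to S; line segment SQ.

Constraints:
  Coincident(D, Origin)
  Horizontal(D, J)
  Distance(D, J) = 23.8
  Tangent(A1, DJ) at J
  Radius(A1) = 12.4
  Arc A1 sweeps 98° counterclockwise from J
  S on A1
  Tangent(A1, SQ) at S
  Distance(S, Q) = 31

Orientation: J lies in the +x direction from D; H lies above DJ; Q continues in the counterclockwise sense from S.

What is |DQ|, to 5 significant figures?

54.938

D is at the origin; D and J share the same y with |DJ| = 23.8 and J on the +x side, so J = (23.800, 0.0000). Since A1 is tangent to DJ there, HJ ⟂ DJ, so H = J + (0, 12.4) = (23.800, 12.400). On A1, J sits at bearing -90° from H; a 98° counterclockwise sweep puts S at bearing 8°, so S = H + 12.4·(cos 8°, sin 8°) = (36.079, 14.126). Since A1 is tangent to SQ there, HS ⟂ SQ, so SQ runs along (−sin 8°, cos 8°); with |SQ| = 31.0, Q = (31.765, 44.824). Then |DQ| = |Q − D| = 54.938.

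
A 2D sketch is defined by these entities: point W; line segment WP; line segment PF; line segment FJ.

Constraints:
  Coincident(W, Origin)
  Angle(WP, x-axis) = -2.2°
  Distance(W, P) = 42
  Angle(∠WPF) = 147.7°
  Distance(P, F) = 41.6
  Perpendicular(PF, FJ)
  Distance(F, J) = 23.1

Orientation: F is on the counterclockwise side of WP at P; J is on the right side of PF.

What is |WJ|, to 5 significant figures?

89.547

∠WPF = 147.7°, so PF runs at -2.2° + (180° − 147.7°) = 30.100° from the x-axis; with |PF| = 41.6, F = P + 41.6·(cos 30.100°, sin 30.100°) = (77.959, 19.251). PF is perpendicular to FJ; with |FJ| = 23.1 on the right of PF, J = F + 23.1·(0.50151, -0.86515) = (89.544, -0.73444). Then |WJ| = |J − W| = 89.547.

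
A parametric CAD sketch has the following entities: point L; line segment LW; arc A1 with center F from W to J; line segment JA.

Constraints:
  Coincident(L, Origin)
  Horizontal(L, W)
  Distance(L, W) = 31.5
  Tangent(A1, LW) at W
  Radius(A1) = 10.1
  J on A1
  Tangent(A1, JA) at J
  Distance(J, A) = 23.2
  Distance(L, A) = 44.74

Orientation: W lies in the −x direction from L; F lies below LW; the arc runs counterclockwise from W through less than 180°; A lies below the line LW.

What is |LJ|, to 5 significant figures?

42.938

L is at the origin; L and W share the same y with |LW| = 31.5 and W on the −x side, so W = (-31.500, 0.0000). Since A1 is tangent to LW there, FW ⟂ LW, so F = W + (0, -10.1) = (-31.500, -10.100). Since FJ ⟂ JA (tangency), |FA| = √(10.1² + 23.2²) = 25.303 regardless of where J sits on A1. So A lies on both circle(L, 44.74) and circle(F, 25.303); the below-LW intersection is A = (-27.719, -35.119). J is the foot of the tangent from A: J = (-40.054, -15.470).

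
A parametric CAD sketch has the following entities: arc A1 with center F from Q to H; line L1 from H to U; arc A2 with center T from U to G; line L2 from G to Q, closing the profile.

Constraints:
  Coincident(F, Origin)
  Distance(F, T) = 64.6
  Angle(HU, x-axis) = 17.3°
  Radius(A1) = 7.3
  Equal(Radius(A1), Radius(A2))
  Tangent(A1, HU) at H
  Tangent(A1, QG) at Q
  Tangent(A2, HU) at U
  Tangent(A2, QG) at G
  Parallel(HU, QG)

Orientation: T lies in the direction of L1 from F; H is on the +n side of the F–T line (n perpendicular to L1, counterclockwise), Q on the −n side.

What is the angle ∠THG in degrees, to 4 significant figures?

6.288°

Tangency of A1 to both parallel lines with radius 7.3 puts H and Q at F ± 7.3·n: H = (-2.171, 6.970), Q = (2.171, -6.970). Equal radii place U and G the same way about T: U = T + 7.3·n = (59.51, 26.18), G = T − 7.3·n = (63.85, 12.24). Then cos ∠THG = HT·HG / (|HT||HG|), giving 6.288°.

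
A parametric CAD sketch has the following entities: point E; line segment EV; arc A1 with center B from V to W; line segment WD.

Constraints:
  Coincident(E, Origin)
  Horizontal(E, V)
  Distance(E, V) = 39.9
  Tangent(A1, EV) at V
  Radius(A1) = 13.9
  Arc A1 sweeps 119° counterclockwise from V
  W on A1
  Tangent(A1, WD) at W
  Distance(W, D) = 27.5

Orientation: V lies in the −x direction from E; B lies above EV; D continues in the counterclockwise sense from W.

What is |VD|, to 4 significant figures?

44.71

E is at the origin; EV is horizontal with |EV| = 39.9 and V on the −x side, so V = (-39.90, 0.000). Since A1 is tangent to EV there, BV ⟂ EV, so B = V + (0, 13.9) = (-39.90, 13.90). On A1, V sits at bearing -90° from B; a 119° counterclockwise sweep puts W at bearing 29°, so W = B + 13.9·(cos 29°, sin 29°) = (-27.74, 20.64). A1 meets WD tangentially, so BW is at right angles to WD, so WD runs along (−sin 29°, cos 29°); with |WD| = 27.5, D = (-41.08, 44.69). Then |VD| = |D − V| = 44.71.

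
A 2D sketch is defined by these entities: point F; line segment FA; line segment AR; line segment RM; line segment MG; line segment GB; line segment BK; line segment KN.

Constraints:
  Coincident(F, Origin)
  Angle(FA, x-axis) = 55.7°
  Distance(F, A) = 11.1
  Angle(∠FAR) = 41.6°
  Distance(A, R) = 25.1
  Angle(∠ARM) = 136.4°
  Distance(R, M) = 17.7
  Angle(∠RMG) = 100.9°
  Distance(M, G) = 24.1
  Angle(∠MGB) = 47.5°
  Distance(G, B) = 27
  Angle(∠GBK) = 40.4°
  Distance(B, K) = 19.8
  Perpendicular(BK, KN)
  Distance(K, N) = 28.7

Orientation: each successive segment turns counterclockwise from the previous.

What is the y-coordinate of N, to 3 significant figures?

-35.2

∠GBK = 40.4° gives BK at -131° from the x-axis; with |BK| = 19.8, K = (-22.7, -16.3). BK ⟂ KN, so KN runs at -41.1°; with |KN| = 28.7, N = (-1.04, -35.2). So N.y = -35.2.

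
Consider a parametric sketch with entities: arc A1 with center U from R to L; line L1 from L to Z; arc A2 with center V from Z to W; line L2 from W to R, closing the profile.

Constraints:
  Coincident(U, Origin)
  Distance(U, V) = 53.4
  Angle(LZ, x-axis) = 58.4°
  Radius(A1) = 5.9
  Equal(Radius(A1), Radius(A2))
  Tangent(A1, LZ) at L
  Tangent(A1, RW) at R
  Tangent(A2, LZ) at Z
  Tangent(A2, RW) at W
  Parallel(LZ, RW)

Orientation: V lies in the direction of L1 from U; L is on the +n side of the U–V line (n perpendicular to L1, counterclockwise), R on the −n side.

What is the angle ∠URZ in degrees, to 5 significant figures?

77.539°

The slot axis is L1's direction at 58.4°, so u = (cos 58.4°, sin 58.4°) = (0.52399, 0.85173) and n = (−sin 58.4°, cos 58.4°) = (-0.85173, 0.52399). U is at the origin and V lies 53.4 along u from U, so V = 53.4·u = (27.981, 45.482). Tangency of A1 to both parallel lines with radius 5.9 puts L and R at U ± 5.9·n: L = (-5.0252, 3.0915), R = (5.0252, -3.0915). Equal radii place Z and W the same way about V: Z = V + 5.9·n = (22.956, 48.574), W = V − 5.9·n = (33.006, 42.391). Then cos ∠URZ = RU·RZ / (|RU||RZ|), giving 77.539°.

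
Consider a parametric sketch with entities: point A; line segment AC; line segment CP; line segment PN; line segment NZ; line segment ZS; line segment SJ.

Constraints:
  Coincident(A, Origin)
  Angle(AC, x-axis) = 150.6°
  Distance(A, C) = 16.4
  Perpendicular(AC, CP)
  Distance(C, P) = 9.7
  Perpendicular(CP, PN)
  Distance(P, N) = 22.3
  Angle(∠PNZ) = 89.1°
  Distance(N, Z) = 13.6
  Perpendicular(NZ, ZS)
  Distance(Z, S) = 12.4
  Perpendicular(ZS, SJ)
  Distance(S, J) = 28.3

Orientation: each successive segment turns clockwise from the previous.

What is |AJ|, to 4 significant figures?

25.38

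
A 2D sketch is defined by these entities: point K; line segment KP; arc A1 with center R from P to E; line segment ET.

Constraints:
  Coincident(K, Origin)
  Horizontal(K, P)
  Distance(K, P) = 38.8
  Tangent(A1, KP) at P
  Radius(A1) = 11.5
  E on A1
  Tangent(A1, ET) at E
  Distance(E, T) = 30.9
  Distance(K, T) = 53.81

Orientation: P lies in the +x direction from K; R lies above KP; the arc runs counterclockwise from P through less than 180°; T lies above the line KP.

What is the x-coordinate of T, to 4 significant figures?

31.47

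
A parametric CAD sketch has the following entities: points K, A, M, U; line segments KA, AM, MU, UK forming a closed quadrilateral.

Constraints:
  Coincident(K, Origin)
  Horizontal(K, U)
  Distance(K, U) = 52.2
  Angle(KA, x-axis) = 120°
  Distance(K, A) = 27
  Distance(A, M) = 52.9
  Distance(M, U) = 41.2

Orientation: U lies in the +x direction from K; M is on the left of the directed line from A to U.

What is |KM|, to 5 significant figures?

53.472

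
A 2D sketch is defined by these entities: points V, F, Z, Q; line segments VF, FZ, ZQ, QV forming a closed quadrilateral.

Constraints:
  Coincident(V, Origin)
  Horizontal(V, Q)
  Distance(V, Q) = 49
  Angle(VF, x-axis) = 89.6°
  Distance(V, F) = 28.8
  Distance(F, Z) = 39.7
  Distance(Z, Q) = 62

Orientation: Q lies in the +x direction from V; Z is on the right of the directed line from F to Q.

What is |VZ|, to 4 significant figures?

15.21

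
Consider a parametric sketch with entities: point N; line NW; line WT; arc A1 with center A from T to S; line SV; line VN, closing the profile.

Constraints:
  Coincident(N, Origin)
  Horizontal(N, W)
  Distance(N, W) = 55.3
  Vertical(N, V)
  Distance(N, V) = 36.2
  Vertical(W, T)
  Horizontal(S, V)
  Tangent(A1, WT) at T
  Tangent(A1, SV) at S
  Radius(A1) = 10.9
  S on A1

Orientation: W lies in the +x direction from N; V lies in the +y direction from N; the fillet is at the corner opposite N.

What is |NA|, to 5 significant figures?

51.102

N is at the origin; NW is horizontal with |NW| = 55.3 and W on the +x side, so W = (55.300, 0.0000). NV is vertical with |NV| = 36.2 and V on the +y side, so V = (0.0000, 36.200). The virtual corner opposite N is at (55.300, 36.200). Since A1 is tangent to WT there, AT ⟂ WT and tangency of A1 to SV means the radius AS is perpendicular to SV, with radius 10.9, so the center A sits 10.9 in from both sides at A = (44.400, 25.300). Then |NA| = |A − N| = 51.102.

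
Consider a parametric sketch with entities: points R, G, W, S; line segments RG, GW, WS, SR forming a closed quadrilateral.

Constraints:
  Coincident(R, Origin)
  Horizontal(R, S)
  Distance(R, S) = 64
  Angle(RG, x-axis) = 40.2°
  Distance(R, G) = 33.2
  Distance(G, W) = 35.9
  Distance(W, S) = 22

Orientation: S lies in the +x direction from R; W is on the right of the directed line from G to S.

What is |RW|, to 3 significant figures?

45.0

R is at the origin; R and S share the same y with |RS| = 64.0 and S in +x, so S = (64.0, 0). RG runs at 40.2° with |RG| = 33.2, so G = (25.4, 21.4). W is determined by |GW| = 35.9 and |WS| = 22.0 together: it lies at the intersection of circle(G, 35.9) and circle(S, 22.0). With |GS| = 44.2, the foot of the radical line on GS is 31.2 from G and the perpendicular offset is √(35.9² − 31.2²) = 17.8. Taking the right-of-GS solution: W = (44.0, -9.23).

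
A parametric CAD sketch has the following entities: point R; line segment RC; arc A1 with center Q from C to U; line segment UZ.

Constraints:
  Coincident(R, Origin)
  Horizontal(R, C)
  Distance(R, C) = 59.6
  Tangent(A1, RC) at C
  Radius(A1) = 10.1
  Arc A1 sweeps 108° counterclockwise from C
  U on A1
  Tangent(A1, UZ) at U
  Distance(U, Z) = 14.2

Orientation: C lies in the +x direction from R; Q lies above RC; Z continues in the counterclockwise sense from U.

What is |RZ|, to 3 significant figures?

70.1

On A1, C sits at bearing -90° from Q; a 108° counterclockwise sweep puts U at bearing 18°, so U = Q + 10.1·(cos 18°, sin 18°) = (69.2, 13.2). The tangent condition forces QU to be normal to UZ, so UZ runs along (−sin 18°, cos 18°); with |UZ| = 14.2, Z = (64.8, 26.7). Then |RZ| = |Z − R| = 70.1.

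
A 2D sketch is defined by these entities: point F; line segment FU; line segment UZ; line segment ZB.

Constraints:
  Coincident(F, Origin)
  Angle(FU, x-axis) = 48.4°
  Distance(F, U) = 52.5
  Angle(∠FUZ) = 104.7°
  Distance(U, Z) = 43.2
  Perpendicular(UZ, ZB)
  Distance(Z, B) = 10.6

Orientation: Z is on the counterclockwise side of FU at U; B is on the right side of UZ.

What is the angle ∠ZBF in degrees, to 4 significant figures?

42.64°

∠FUZ = 104.7°, so UZ runs at 48.4° + (180° − 104.7°) = 123.7° from the x-axis; with |UZ| = 43.2, Z = U + 43.2·(cos 123.7°, sin 123.7°) = (10.89, 75.20). The perpendicularity gives ZB at right angles to UZ; with |ZB| = 10.6 on the right of UZ, B = Z + 10.6·(0.8320, 0.5548) = (19.71, 81.08). Then cos ∠ZBF = BZ·BF / (|BZ||BF|), giving 42.64°.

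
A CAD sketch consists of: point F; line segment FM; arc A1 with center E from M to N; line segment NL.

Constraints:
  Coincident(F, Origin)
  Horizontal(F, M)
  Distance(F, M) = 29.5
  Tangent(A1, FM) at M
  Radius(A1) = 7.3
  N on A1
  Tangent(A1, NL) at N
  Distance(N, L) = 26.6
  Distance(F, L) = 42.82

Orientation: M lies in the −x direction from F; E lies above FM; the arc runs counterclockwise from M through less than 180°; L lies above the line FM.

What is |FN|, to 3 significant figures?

23.7

F is at the origin; FM is horizontal with |FM| = 29.5 and M on the −x side, so M = (-29.5, 0.00). A1 meets FM tangentially, so EM is at right angles to FM, so E = M + (0, 7.3) = (-29.5, 7.30). Since EN ⟂ NL (tangency), |EL| = √(7.3² + 26.6²) = 27.6 regardless of where N sits on A1. So L lies on both circle(F, 42.82) and circle(E, 27.6); the above-FM intersection is L = (-25.3, 34.6). N is the foot of the tangent from L: N = (-22.2, 8.13).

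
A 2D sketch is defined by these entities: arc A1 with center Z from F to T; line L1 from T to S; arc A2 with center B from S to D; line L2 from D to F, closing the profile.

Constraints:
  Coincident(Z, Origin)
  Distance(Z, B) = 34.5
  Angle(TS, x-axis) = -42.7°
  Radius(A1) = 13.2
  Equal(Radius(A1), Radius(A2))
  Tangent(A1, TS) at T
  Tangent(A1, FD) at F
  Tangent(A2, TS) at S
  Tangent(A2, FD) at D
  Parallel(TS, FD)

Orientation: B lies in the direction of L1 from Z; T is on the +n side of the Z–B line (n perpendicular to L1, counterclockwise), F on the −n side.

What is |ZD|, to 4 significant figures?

36.94

Tangency of A1 to both parallel lines with radius 13.2 puts T and F at Z ± 13.2·n: T = (8.952, 9.701), F = (-8.952, -9.701). Equal radii place S and D the same way about B: S = B + 13.2·n = (34.31, -13.70), D = B − 13.2·n = (16.40, -33.10). Then |ZD| = |D − Z| = 36.94.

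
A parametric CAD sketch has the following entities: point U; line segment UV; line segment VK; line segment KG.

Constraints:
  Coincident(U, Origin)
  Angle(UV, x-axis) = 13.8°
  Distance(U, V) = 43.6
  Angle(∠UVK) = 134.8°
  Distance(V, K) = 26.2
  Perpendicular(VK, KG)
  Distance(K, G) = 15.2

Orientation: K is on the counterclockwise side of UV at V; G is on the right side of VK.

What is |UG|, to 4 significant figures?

73.27

U is at the origin; UV runs at 13.8° with length 43.6, so V = 43.6·(cos 13.8°, sin 13.8°) = (42.34, 10.40). ∠UVK = 134.8°, so VK runs at 13.8° + (180° − 134.8°) = 59.00° from the x-axis; with |VK| = 26.2, K = V + 26.2·(cos 59.00°, sin 59.00°) = (55.84, 32.86). VK ⟂ KG; with |KG| = 15.2 on the right of VK, G = K + 15.2·(0.8572, -0.5150) = (68.86, 25.03). Then |UG| = |G − U| = 73.27.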